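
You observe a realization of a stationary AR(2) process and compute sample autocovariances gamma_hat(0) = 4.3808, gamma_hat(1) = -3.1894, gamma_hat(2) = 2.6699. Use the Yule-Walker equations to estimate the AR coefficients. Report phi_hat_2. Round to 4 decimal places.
\hat\phi_{2} = 0.1690

The Yule-Walker equations for an AR(p) process read, in matrix form,
  Gamma_p phi = r_p,   with   (Gamma_p)_{ij} = gamma(|i - j|),
                       (r_p)_i = gamma(i),   i,j = 1..p.
Substitute the sample gammas (Toeplitz matrix and right-hand side of size 2):
  Gamma_p = [[4.3808, -3.1894], [-3.1894, 4.3808]]
  r_p     = [-3.1894, 2.6699]
Written out:
  4.3808 phi_1 - 3.1894 phi_2 = -3.1894
  -3.1894 phi_1 + 4.3808 phi_2 = 2.6699
Solve by Cramer's rule:
  det = gamma(0)^2 - gamma(1)^2 = (4.3808)^2 - (-3.1894)^2 = 19.19140864 - 10.17227236 = 9.01913628
  phi_hat_1 = [gamma(1) gamma(0) - gamma(1) gamma(2)] / det = [(-3.1894)(4.3808) - (-3.1894)(2.6699)] / 9.01913628 = -5.45674446 / 9.01913628 = -0.605
  phi_hat_2 = [gamma(0) gamma(2) - gamma(1)^2] / det = [(4.3808)(2.6699) - (-3.1894)^2] / 9.01913628 = 1.52402556 / 9.01913628 = 0.169
So phi_hat = [-0.6050, 0.1690].
Therefore phi_hat_2 = 0.1690.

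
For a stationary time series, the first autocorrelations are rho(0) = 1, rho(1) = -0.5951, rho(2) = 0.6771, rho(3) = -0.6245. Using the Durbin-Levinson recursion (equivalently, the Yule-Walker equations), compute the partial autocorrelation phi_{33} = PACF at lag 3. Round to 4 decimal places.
\phi_{33} = -0.2590

The PACF at lag k is phi_{kk}, the last component of the solution
to the Yule-Walker system G_k phi = r_k where
  (G_k)_{ij} = rho(|i - j|), (r_k)_i = rho(i), i,j = 1..k.
Equivalently, Durbin-Levinson gives phi_{kk} iteratively:
  phi_{11} = rho(1)
  phi_{kk} = [rho(k) - sum_{j=1..k-1} phi_{k-1,j} rho(k-j)]
            / [1 - sum_{j=1..k-1} phi_{k-1,j} rho(j)],
  phi_{k,j} = phi_{k-1,j} - phi_{kk} phi_{k-1,k-j},  j = 1..k-1.
Step k = 1:
  phi_11 = rho(1) = -0.5951.
Step k = 2:
  phi_22 = [rho(2) - phi_11 rho(1)] / [1 - phi_11 rho(1)] = [0.6771 - (-0.5951)(-0.5951)] / [1 - (-0.5951)(-0.5951)]
         = 0.32295599 / 0.64585599 = 0.500043.
  Update: phi_21 = phi_11 - phi_22 phi_11 = -0.5951 - (0.500043)(-0.5951) = -0.297524.
Step k = 3:
  phi_33 = [rho(3) - phi_21 rho(2) - phi_22 rho(1)] / [1 - phi_21 rho(1) - phi_22 rho(2)]
    numerator   = -0.6245 - (-0.297524)(0.6771) - (0.500043)(-0.5951) = -0.12547057
    denominator = 1 - (-0.297524)(-0.5951) - (0.500043)(0.6771) = 0.484364
  phi_33 = -0.12547057 / 0.484364 = -0.259.
Therefore phi_{33} = -0.2590.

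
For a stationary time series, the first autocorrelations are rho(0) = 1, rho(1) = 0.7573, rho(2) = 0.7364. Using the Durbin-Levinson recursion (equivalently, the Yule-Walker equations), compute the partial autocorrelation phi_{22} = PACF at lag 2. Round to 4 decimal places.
\phi_{22} = 0.3819

The PACF at lag k is phi_{kk}, the last component of the solution
to the Yule-Walker system G_k phi = r_k where
  (G_k)_{ij} = rho(|i - j|), (r_k)_i = rho(i), i,j = 1..k.
Equivalently, Durbin-Levinson gives phi_{kk} iteratively:
  phi_{11} = rho(1)
  phi_{kk} = [rho(k) - sum_{j=1..k-1} phi_{k-1,j} rho(k-j)]
            / [1 - sum_{j=1..k-1} phi_{k-1,j} rho(j)],
  phi_{k,j} = phi_{k-1,j} - phi_{kk} phi_{k-1,k-j},  j = 1..k-1.
Step k = 1:
  phi_11 = rho(1) = 0.7573.
Step k = 2:
  phi_22 = [rho(2) - phi_11 rho(1)] / [1 - phi_11 rho(1)] = [0.7364 - (0.7573)(0.7573)] / [1 - (0.7573)(0.7573)]
         = 0.16289671 / 0.42649671 = 0.3819.
Therefore phi_{22} = 0.3819.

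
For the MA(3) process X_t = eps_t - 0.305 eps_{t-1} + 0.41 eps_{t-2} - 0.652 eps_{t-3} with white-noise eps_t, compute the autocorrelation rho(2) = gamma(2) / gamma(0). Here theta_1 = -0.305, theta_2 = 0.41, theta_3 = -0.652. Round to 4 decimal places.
\rho(2) = 0.3611

For an MA(q) process with theta_0 = 1, the autocovariance is
  gamma(k) = sigma^2 * sum_{i=0..q-k} theta_i * theta_{i+k},
and rho(k) = gamma(k) / gamma(0). Sigma^2 cancels.
  numerator   = (1)*(0.41) + (-0.305)*(-0.652) = 0.60886.
  denominator = (1)^2 + (-0.305)^2 + (0.41)^2 + (-0.652)^2 = 1.686229.
  rho(2) = 0.60886 / 1.686229 = 0.3611.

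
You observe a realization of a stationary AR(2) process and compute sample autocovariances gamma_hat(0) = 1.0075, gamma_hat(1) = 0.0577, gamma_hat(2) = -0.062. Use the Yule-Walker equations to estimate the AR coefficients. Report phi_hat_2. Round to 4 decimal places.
\hat\phi_{2} = -0.0650

The Yule-Walker equations for an AR(p) process read, in matrix form,
  Gamma_p phi = r_p,   with   (Gamma_p)_{ij} = gamma(|i - j|),
                       (r_p)_i = gamma(i),   i,j = 1..p.
Substitute the sample gammas (Toeplitz matrix and right-hand side of size 2):
  Gamma_p = [[1.0075, 0.0577], [0.0577, 1.0075]]
  r_p     = [0.0577, -0.062]
Written out:
  1.0075 phi_1 + 0.0577 phi_2 = 0.0577
  0.0577 phi_1 + 1.0075 phi_2 = -0.062
Solve by Cramer's rule:
  det = gamma(0)^2 - gamma(1)^2 = (1.0075)^2 - (0.0577)^2 = 1.01505625 - 0.00332929 = 1.01172696
  phi_hat_1 = [gamma(1) gamma(0) - gamma(1) gamma(2)] / det = [(0.0577)(1.0075) - (0.0577)(-0.062)] / 1.01172696 = 0.06171015 / 1.01172696 = 0.061
  phi_hat_2 = [gamma(0) gamma(2) - gamma(1)^2] / det = [(1.0075)(-0.062) - (0.0577)^2] / 1.01172696 = -0.06579429 / 1.01172696 = -0.065
So phi_hat = [0.0610, -0.0650].
Therefore phi_hat_2 = -0.0650.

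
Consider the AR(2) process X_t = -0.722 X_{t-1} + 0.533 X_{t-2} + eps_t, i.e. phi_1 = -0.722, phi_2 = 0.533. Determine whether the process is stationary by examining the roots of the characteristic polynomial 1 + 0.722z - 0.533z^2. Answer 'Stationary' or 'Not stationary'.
\text{Not stationary}

The AR(p) characteristic polynomial is P(z) = 1 + 0.722z - 0.533z^2.
Stationarity requires all roots to lie outside the unit circle, i.e. |z| > 1 for every root.
Set 1 + (0.722) z + (-0.533) z^2 = 0, i.e. a z^2 + b z + c = 0 with a = -0.533, b = 0.722, c = 1.
Discriminant D = b^2 - 4ac = (0.722)^2 - 4*(-0.533)*1 = 0.521284 - (-2.132) = 2.653284.
D >= 0, so the roots are real: z = (-b +/- sqrt(D)) / (2a) = (-0.722 +/- 1.62889) / (-1.066).
  z_1 = (-0.722 + 1.62889) / (-1.066) = -0.8507,   |z_1| = 0.8507.
  z_2 = (-0.722 - 1.62889) / (-1.066) = 2.2053,   |z_2| = 2.2053.
Moduli of all roots: 0.8507, 2.2053.
All moduli strictly greater than 1? No.
Verdict: Not stationary.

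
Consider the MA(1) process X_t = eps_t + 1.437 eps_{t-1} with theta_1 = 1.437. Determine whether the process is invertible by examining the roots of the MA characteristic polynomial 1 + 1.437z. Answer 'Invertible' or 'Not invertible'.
\text{Not invertible}

The MA(q) characteristic polynomial is P(z) = 1 + 1.437z.
Invertibility requires all roots to lie outside the unit circle, i.e. |z| > 1 for every root.
This is linear in z: 1 + (1.437) z = 0  =>  z = -1/(1.437) = -0.695894,  |z| = 0.695894.
Moduli of all roots: 0.6959.
All moduli strictly greater than 1? No.
Verdict: Not invertible.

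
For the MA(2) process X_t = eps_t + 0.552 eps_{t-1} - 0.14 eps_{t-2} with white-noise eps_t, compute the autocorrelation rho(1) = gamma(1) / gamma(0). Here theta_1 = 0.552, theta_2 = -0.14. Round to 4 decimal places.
\rho(1) = 0.3585

For an MA(q) process with theta_0 = 1, the autocovariance is
  gamma(k) = sigma^2 * sum_{i=0..q-k} theta_i * theta_{i+k},
and rho(k) = gamma(k) / gamma(0). Sigma^2 cancels.
  numerator   = (1)*(0.552) + (0.552)*(-0.14) = 0.47472.
  denominator = (1)^2 + (0.552)^2 + (-0.14)^2 = 1.324304.
  rho(1) = 0.47472 / 1.324304 = 0.3585.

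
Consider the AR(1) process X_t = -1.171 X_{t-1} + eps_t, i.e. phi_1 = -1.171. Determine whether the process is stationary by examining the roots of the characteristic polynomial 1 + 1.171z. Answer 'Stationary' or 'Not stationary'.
\text{Not stationary}

The AR(p) characteristic polynomial is P(z) = 1 + 1.171z.
Stationarity requires all roots to lie outside the unit circle, i.e. |z| > 1 for every root.
This is linear in z: 1 + (1.171) z = 0  =>  z = -1/(1.171) = -0.853971,  |z| = 0.853971.
Moduli of all roots: 0.8540.
All moduli strictly greater than 1? No.
Verdict: Not stationary.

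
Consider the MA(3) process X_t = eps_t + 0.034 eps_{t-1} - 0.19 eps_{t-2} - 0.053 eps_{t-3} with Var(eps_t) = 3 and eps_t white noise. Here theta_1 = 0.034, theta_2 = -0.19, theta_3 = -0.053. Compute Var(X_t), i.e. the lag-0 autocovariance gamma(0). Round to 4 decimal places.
\gamma(0) = 3.1202

For an MA(q) process X_t = eps_t + sum_i theta_i eps_{t-i} with
Var(eps_t) = sigma^2, the variance is
  gamma(0) = sigma^2 * (1 + sum_i theta_i^2).
  sum_i theta_i^2 = (0.034)^2 + (-0.19)^2 + (-0.053)^2 = 0.001156 + 0.0361 + 0.002809 = 0.040065.
  gamma(0) = 3 * (1 + 0.040065) = 3 * 1.040065 = 3.120195, which rounds to 3.1202.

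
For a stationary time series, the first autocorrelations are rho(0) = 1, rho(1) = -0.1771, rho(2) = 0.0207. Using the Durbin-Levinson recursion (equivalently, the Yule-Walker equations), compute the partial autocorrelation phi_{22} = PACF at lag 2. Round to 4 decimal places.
\phi_{22} = -0.0110

The PACF at lag k is phi_{kk}, the last component of the solution
to the Yule-Walker system G_k phi = r_k where
  (G_k)_{ij} = rho(|i - j|), (r_k)_i = rho(i), i,j = 1..k.
Equivalently, Durbin-Levinson gives phi_{kk} iteratively:
  phi_{11} = rho(1)
  phi_{kk} = [rho(k) - sum_{j=1..k-1} phi_{k-1,j} rho(k-j)]
            / [1 - sum_{j=1..k-1} phi_{k-1,j} rho(j)],
  phi_{k,j} = phi_{k-1,j} - phi_{kk} phi_{k-1,k-j},  j = 1..k-1.
Step k = 1:
  phi_11 = rho(1) = -0.1771.
Step k = 2:
  phi_22 = [rho(2) - phi_11 rho(1)] / [1 - phi_11 rho(1)] = [0.0207 - (-0.1771)(-0.1771)] / [1 - (-0.1771)(-0.1771)]
         = -0.01066441 / 0.96863559 = -0.011.
Therefore phi_{22} = -0.0110.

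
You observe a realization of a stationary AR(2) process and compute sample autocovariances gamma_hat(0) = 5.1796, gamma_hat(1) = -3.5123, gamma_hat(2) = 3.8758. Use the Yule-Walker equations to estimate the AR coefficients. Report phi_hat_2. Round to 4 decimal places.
\hat\phi_{2} = 0.5340

The Yule-Walker equations for an AR(p) process read, in matrix form,
  Gamma_p phi = r_p,   with   (Gamma_p)_{ij} = gamma(|i - j|),
                       (r_p)_i = gamma(i),   i,j = 1..p.
Substitute the sample gammas (Toeplitz matrix and right-hand side of size 2):
  Gamma_p = [[5.1796, -3.5123], [-3.5123, 5.1796]]
  r_p     = [-3.5123, 3.8758]
Written out:
  5.1796 phi_1 - 3.5123 phi_2 = -3.5123
  -3.5123 phi_1 + 5.1796 phi_2 = 3.8758
Solve by Cramer's rule:
  det = gamma(0)^2 - gamma(1)^2 = (5.1796)^2 - (-3.5123)^2 = 26.82825616 - 12.33625129 = 14.49200487
  phi_hat_1 = [gamma(1) gamma(0) - gamma(1) gamma(2)] / det = [(-3.5123)(5.1796) - (-3.5123)(3.8758)] / 14.49200487 = -4.57933674 / 14.49200487 = -0.316
  phi_hat_2 = [gamma(0) gamma(2) - gamma(1)^2] / det = [(5.1796)(3.8758) - (-3.5123)^2] / 14.49200487 = 7.73884239 / 14.49200487 = 0.534
So phi_hat = [-0.3160, 0.5340].
Therefore phi_hat_2 = 0.5340.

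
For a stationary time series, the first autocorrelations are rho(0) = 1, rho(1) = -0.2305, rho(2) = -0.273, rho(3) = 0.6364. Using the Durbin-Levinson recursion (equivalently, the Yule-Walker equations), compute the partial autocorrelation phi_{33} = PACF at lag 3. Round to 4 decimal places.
\phi_{33} = 0.5661

The PACF at lag k is phi_{kk}, the last component of the solution
to the Yule-Walker system G_k phi = r_k where
  (G_k)_{ij} = rho(|i - j|), (r_k)_i = rho(i), i,j = 1..k.
Equivalently, Durbin-Levinson gives phi_{kk} iteratively:
  phi_{11} = rho(1)
  phi_{kk} = [rho(k) - sum_{j=1..k-1} phi_{k-1,j} rho(k-j)]
            / [1 - sum_{j=1..k-1} phi_{k-1,j} rho(j)],
  phi_{k,j} = phi_{k-1,j} - phi_{kk} phi_{k-1,k-j},  j = 1..k-1.
Step k = 1:
  phi_11 = rho(1) = -0.2305.
Step k = 2:
  phi_22 = [rho(2) - phi_11 rho(1)] / [1 - phi_11 rho(1)] = [-0.273 - (-0.2305)(-0.2305)] / [1 - (-0.2305)(-0.2305)]
         = -0.32613025 / 0.94686975 = -0.34443.
  Update: phi_21 = phi_11 - phi_22 phi_11 = -0.2305 - (-0.34443)(-0.2305) = -0.309891.
Step k = 3:
  phi_33 = [rho(3) - phi_21 rho(2) - phi_22 rho(1)] / [1 - phi_21 rho(1) - phi_22 rho(2)]
    numerator   = 0.6364 - (-0.309891)(-0.273) - (-0.34443)(-0.2305) = 0.47240864
    denominator = 1 - (-0.309891)(-0.2305) - (-0.34443)(-0.273) = 0.83454074
  phi_33 = 0.47240864 / 0.83454074 = 0.5661.
Therefore phi_{33} = 0.5661.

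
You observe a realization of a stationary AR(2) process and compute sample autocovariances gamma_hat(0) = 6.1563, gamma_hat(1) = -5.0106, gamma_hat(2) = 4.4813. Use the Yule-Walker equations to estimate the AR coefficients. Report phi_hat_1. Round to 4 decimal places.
\hat\phi_{1} = -0.6560

The Yule-Walker equations for an AR(p) process read, in matrix form,
  Gamma_p phi = r_p,   with   (Gamma_p)_{ij} = gamma(|i - j|),
                       (r_p)_i = gamma(i),   i,j = 1..p.
Substitute the sample gammas (Toeplitz matrix and right-hand side of size 2):
  Gamma_p = [[6.1563, -5.0106], [-5.0106, 6.1563]]
  r_p     = [-5.0106, 4.4813]
Written out:
  6.1563 phi_1 - 5.0106 phi_2 = -5.0106
  -5.0106 phi_1 + 6.1563 phi_2 = 4.4813
Solve by Cramer's rule:
  det = gamma(0)^2 - gamma(1)^2 = (6.1563)^2 - (-5.0106)^2 = 37.90002969 - 25.10611236 = 12.79391733
  phi_hat_1 = [gamma(1) gamma(0) - gamma(1) gamma(2)] / det = [(-5.0106)(6.1563) - (-5.0106)(4.4813)] / 12.79391733 = -8.392755 / 12.79391733 = -0.656
  phi_hat_2 = [gamma(0) gamma(2) - gamma(1)^2] / det = [(6.1563)(4.4813) - (-5.0106)^2] / 12.79391733 = 2.48211483 / 12.79391733 = 0.194
So phi_hat = [-0.6560, 0.1940].
Therefore phi_hat_1 = -0.6560.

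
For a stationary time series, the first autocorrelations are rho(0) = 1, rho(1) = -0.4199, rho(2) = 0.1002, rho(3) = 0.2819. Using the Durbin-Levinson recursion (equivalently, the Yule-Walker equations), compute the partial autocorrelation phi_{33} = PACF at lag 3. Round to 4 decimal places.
\phi_{33} = 0.3540

The PACF at lag k is phi_{kk}, the last component of the solution
to the Yule-Walker system G_k phi = r_k where
  (G_k)_{ij} = rho(|i - j|), (r_k)_i = rho(i), i,j = 1..k.
Equivalently, Durbin-Levinson gives phi_{kk} iteratively:
  phi_{11} = rho(1)
  phi_{kk} = [rho(k) - sum_{j=1..k-1} phi_{k-1,j} rho(k-j)]
            / [1 - sum_{j=1..k-1} phi_{k-1,j} rho(j)],
  phi_{k,j} = phi_{k-1,j} - phi_{kk} phi_{k-1,k-j},  j = 1..k-1.
Step k = 1:
  phi_11 = rho(1) = -0.4199.
Step k = 2:
  phi_22 = [rho(2) - phi_11 rho(1)] / [1 - phi_11 rho(1)] = [0.1002 - (-0.4199)(-0.4199)] / [1 - (-0.4199)(-0.4199)]
         = -0.07611601 / 0.82368399 = -0.092409.
  Update: phi_21 = phi_11 - phi_22 phi_11 = -0.4199 - (-0.092409)(-0.4199) = -0.458703.
Step k = 3:
  phi_33 = [rho(3) - phi_21 rho(2) - phi_22 rho(1)] / [1 - phi_21 rho(1) - phi_22 rho(2)]
    numerator   = 0.2819 - (-0.458703)(0.1002) - (-0.092409)(-0.4199) = 0.28905937
    denominator = 1 - (-0.458703)(-0.4199) - (-0.092409)(0.1002) = 0.81665017
  phi_33 = 0.28905937 / 0.81665017 = 0.354.
Therefore phi_{33} = 0.3540.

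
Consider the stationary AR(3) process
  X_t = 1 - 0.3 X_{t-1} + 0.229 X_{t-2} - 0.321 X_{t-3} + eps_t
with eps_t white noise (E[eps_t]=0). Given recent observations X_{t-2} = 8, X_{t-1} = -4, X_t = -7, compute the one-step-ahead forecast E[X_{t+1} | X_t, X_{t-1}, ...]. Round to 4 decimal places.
E[X_{t+1} \mid \mathcal F_t] = -0.3840

For an AR(p) model X_t = c + sum_i phi_i X_{t-i} + eps_t, the
one-step-ahead conditional mean is
  E[X_{t+1} | X_t, ...] = c + sum_i phi_i X_{t+1-i}.
Substitute known values:
  E[X_{t+1} | ...] = 1 + (-0.3) * (-7) + (0.229) * (-4) + (-0.321) * (8)
                   = -0.3840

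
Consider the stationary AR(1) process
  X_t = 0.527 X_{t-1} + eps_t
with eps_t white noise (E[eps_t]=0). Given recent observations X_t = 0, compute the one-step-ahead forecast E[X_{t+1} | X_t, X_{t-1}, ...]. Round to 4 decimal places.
E[X_{t+1} \mid \mathcal F_t] = 0.0000

For an AR(p) model X_t = c + sum_i phi_i X_{t-i} + eps_t, the
one-step-ahead conditional mean is
  E[X_{t+1} | X_t, ...] = c + sum_i phi_i X_{t+1-i}.
Substitute known values:
  E[X_{t+1} | ...] = (0.527) * (0)
                   = 0.0000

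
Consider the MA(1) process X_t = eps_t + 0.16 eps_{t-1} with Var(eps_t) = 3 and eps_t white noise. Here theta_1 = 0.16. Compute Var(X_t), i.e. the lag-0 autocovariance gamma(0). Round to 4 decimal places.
\gamma(0) = 3.0768

For an MA(q) process X_t = eps_t + sum_i theta_i eps_{t-i} with
Var(eps_t) = sigma^2, the variance is
  gamma(0) = sigma^2 * (1 + sum_i theta_i^2).
  sum_i theta_i^2 = (0.16)^2 = 0.0256.
  gamma(0) = 3 * (1 + 0.0256) = 3 * 1.0256 = 3.0768.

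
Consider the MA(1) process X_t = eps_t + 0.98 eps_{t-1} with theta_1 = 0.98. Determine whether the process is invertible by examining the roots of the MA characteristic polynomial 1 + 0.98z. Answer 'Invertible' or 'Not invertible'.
\text{Invertible}

The MA(q) characteristic polynomial is P(z) = 1 + 0.98z.
Invertibility requires all roots to lie outside the unit circle, i.e. |z| > 1 for every root.
This is linear in z: 1 + (0.98) z = 0  =>  z = -1/(0.98) = -1.020408,  |z| = 1.020408.
Moduli of all roots: 1.0204.
All moduli strictly greater than 1? Yes.
Verdict: Invertible.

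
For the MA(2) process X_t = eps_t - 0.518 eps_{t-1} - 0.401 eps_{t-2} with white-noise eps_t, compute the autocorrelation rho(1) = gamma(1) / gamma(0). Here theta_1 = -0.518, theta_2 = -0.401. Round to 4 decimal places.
\rho(1) = -0.2171

For an MA(q) process with theta_0 = 1, the autocovariance is
  gamma(k) = sigma^2 * sum_{i=0..q-k} theta_i * theta_{i+k},
and rho(k) = gamma(k) / gamma(0). Sigma^2 cancels.
  numerator   = (1)*(-0.518) + (-0.518)*(-0.401) = -0.310282.
  denominator = (1)^2 + (-0.518)^2 + (-0.401)^2 = 1.429125.
  rho(1) = -0.310282 / 1.429125 = -0.2171.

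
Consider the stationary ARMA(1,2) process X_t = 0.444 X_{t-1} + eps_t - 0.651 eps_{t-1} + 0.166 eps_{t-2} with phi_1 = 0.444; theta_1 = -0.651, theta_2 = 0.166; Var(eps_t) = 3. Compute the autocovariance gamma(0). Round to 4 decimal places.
\gamma(0) = 3.1491

Multiply the model equation by X_{t-k} and take expectations. With theta_0 = psi_0 = 1 and psi_j the MA(infinity) weights, this gives
  gamma(k) - sum_i phi_i gamma(k-i) = c_k,
  c_k = sigma^2 * sum_{j=k..q} theta_j psi_{j-k}   (c_k = 0 for k > q),
using gamma(-m) = gamma(m).
psi-weights needed (psi_j = theta_j + sum_i phi_i psi_{j-i}):
  psi_1 = theta_1 + phi_1 = -0.651 + (0.444) = -0.207
  psi_2 = theta_2 + phi_1 psi_1 = 0.166 + (0.444)(-0.207) = 0.074092
Right-hand sides:
  c_0 = sigma^2 (1 + theta_1 psi_1 + theta_2 psi_2) = 3 * (1 + (-0.651)(-0.207) + (0.166)(0.074092)) = 3 * 1.147056 = 3.441169
  c_1 = sigma^2 (theta_1 + theta_2 psi_1) = 3 * (-0.651 + (0.166)(-0.207)) = -2.056086
  c_2 = sigma^2 theta_2 = 3 * (0.166) = 0.498
Equations for k = 0 and k = 1 (AR order 1):
  gamma(0) = phi_1 gamma(1) + c_0
  gamma(1) = phi_1 gamma(0) + c_1
Substituting the second into the first: gamma(0) (1 - phi_1^2) = c_0 + phi_1 c_1, so
  gamma(0) = (c_0 + phi_1 c_1) / (1 - phi_1^2) = (3.441169 + (0.444)(-2.056086)) / (1 - (0.444)^2) = 2.528267 / 0.802864 = 3.14906.
Therefore gamma(0) = 3.1491 (to 4 decimal places).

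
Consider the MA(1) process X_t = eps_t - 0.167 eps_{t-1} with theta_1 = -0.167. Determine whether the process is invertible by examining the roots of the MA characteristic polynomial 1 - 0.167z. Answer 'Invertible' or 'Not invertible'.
\text{Invertible}

The MA(q) characteristic polynomial is P(z) = 1 - 0.167z.
Invertibility requires all roots to lie outside the unit circle, i.e. |z| > 1 for every root.
This is linear in z: 1 + (-0.167) z = 0  =>  z = -1/(-0.167) = 5.988024,  |z| = 5.988024.
Moduli of all roots: 5.9880.
All moduli strictly greater than 1? Yes.
Verdict: Invertible.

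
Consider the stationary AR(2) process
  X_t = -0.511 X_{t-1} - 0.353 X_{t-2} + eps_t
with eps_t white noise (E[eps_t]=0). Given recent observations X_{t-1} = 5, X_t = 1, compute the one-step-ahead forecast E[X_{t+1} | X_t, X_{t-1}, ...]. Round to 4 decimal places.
E[X_{t+1} \mid \mathcal F_t] = -2.2760

For an AR(p) model X_t = c + sum_i phi_i X_{t-i} + eps_t, the
one-step-ahead conditional mean is
  E[X_{t+1} | X_t, ...] = c + sum_i phi_i X_{t+1-i}.
Substitute known values:
  E[X_{t+1} | ...] = (-0.511) * (1) + (-0.353) * (5)
                   = -2.2760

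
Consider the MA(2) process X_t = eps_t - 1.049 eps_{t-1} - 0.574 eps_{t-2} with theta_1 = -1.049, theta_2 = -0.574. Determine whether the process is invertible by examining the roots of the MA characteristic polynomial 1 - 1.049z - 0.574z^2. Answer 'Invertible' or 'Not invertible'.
\text{Not invertible}

The MA(q) characteristic polynomial is P(z) = 1 - 1.049z - 0.574z^2.
Invertibility requires all roots to lie outside the unit circle, i.e. |z| > 1 for every root.
Set 1 + (-1.049) z + (-0.574) z^2 = 0, i.e. a z^2 + b z + c = 0 with a = -0.574, b = -1.049, c = 1.
Discriminant D = b^2 - 4ac = (-1.049)^2 - 4*(-0.574)*1 = 1.100401 - (-2.296) = 3.396401.
D >= 0, so the roots are real: z = (-b +/- sqrt(D)) / (2a) = (1.049 +/- 1.842933) / (-1.148).
  z_1 = (1.049 + 1.842933) / (-1.148) = -2.5191,   |z_1| = 2.5191.
  z_2 = (1.049 - 1.842933) / (-1.148) = 0.6916,   |z_2| = 0.6916.
Moduli of all roots: 2.5191, 0.6916.
All moduli strictly greater than 1? No.
Verdict: Not invertible.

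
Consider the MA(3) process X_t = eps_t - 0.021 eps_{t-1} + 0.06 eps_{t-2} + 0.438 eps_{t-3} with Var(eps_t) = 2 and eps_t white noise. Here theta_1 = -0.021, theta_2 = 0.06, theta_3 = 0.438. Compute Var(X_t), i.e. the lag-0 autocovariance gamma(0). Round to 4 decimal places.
\gamma(0) = 2.3918

For an MA(q) process X_t = eps_t + sum_i theta_i eps_{t-i} with
Var(eps_t) = sigma^2, the variance is
  gamma(0) = sigma^2 * (1 + sum_i theta_i^2).
  sum_i theta_i^2 = (-0.021)^2 + (0.06)^2 + (0.438)^2 = 0.000441 + 0.0036 + 0.191844 = 0.195885.
  gamma(0) = 2 * (1 + 0.195885) = 2 * 1.195885 = 2.39177, which rounds to 2.3918.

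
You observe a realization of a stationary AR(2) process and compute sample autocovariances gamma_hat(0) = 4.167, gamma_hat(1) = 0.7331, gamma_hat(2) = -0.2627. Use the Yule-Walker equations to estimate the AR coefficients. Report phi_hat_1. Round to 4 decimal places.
\hat\phi_{1} = 0.1930

The Yule-Walker equations for an AR(p) process read, in matrix form,
  Gamma_p phi = r_p,   with   (Gamma_p)_{ij} = gamma(|i - j|),
                       (r_p)_i = gamma(i),   i,j = 1..p.
Substitute the sample gammas (Toeplitz matrix and right-hand side of size 2):
  Gamma_p = [[4.167, 0.7331], [0.7331, 4.167]]
  r_p     = [0.7331, -0.2627]
Written out:
  4.167 phi_1 + 0.7331 phi_2 = 0.7331
  0.7331 phi_1 + 4.167 phi_2 = -0.2627
Solve by Cramer's rule:
  det = gamma(0)^2 - gamma(1)^2 = (4.167)^2 - (0.7331)^2 = 17.363889 - 0.53743561 = 16.82645339
  phi_hat_1 = [gamma(1) gamma(0) - gamma(1) gamma(2)] / det = [(0.7331)(4.167) - (0.7331)(-0.2627)] / 16.82645339 = 3.24741307 / 16.82645339 = 0.193
  phi_hat_2 = [gamma(0) gamma(2) - gamma(1)^2] / det = [(4.167)(-0.2627) - (0.7331)^2] / 16.82645339 = -1.63210651 / 16.82645339 = -0.097
So phi_hat = [0.1930, -0.0970].
Therefore phi_hat_1 = 0.1930.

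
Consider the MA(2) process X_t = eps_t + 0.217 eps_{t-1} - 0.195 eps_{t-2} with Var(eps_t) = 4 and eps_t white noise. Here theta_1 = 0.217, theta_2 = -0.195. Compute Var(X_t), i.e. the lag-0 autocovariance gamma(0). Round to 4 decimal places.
\gamma(0) = 4.3405

For an MA(q) process X_t = eps_t + sum_i theta_i eps_{t-i} with
Var(eps_t) = sigma^2, the variance is
  gamma(0) = sigma^2 * (1 + sum_i theta_i^2).
  sum_i theta_i^2 = (0.217)^2 + (-0.195)^2 = 0.047089 + 0.038025 = 0.085114.
  gamma(0) = 4 * (1 + 0.085114) = 4 * 1.085114 = 4.340456, which rounds to 4.3405.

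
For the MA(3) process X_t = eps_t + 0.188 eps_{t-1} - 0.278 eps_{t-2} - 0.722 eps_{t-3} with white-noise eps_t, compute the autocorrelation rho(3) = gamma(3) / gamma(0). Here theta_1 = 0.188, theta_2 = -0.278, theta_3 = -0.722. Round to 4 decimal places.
\rho(3) = -0.4419

For an MA(q) process with theta_0 = 1, the autocovariance is
  gamma(k) = sigma^2 * sum_{i=0..q-k} theta_i * theta_{i+k},
and rho(k) = gamma(k) / gamma(0). Sigma^2 cancels.
  numerator   = (1)*(-0.722) = -0.722.
  denominator = (1)^2 + (0.188)^2 + (-0.278)^2 + (-0.722)^2 = 1.633912.
  rho(3) = -0.722 / 1.633912 = -0.4419.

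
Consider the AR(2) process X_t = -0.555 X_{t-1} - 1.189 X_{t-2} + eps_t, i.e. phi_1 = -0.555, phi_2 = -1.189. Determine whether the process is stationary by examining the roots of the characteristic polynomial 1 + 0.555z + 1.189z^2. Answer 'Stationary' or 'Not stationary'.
\text{Not stationary}

The AR(p) characteristic polynomial is P(z) = 1 + 0.555z + 1.189z^2.
Stationarity requires all roots to lie outside the unit circle, i.e. |z| > 1 for every root.
Set 1 + (0.555) z + (1.189) z^2 = 0, i.e. a z^2 + b z + c = 0 with a = 1.189, b = 0.555, c = 1.
Discriminant D = b^2 - 4ac = (0.555)^2 - 4*(1.189)*1 = 0.308025 - (4.756) = -4.447975.
D < 0, so the roots are the complex-conjugate pair z = (-b +/- i sqrt(-D)) / (2a) = -0.2334 +/- 0.8869i.
For a conjugate pair |z|^2 = z * conj(z) = (product of roots) = c/a = 1/(1.189) = 0.841043, so |z| = sqrt(0.841043) = 0.9171 for both roots.
Moduli of all roots: 0.9171, 0.9171.
All moduli strictly greater than 1? No.
Verdict: Not stationary.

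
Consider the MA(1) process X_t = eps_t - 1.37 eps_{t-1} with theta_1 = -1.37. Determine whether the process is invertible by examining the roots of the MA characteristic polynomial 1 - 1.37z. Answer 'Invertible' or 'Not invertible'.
\text{Not invertible}

The MA(q) characteristic polynomial is P(z) = 1 - 1.37z.
Invertibility requires all roots to lie outside the unit circle, i.e. |z| > 1 for every root.
This is linear in z: 1 + (-1.37) z = 0  =>  z = -1/(-1.37) = 0.729927,  |z| = 0.729927.
Moduli of all roots: 0.7299.
All moduli strictly greater than 1? No.
Verdict: Not invertible.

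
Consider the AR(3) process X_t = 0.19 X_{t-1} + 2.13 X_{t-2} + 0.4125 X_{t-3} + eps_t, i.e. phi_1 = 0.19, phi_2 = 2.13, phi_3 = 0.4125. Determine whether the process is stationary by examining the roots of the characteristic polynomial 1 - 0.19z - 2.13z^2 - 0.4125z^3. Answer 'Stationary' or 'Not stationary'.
\text{Not stationary}

The AR(p) characteristic polynomial is P(z) = 1 - 0.19z - 2.13z^2 - 0.4125z^3.
Stationarity requires all roots to lie outside the unit circle, i.e. |z| > 1 for every root.
Degree 3: look for a simple real root z0 first, then factor out (1 - z/z0) and solve the remaining quadratic.
Testing z0 = -0.8: P(-0.8) = 1 + (-0.19)(-0.8) + (-2.13)(-0.8)^2 + (-0.4125)(-0.8)^3
  = 1 + (0.152) + (-1.3632) + (0.2112) = 0.  So z_0 = -0.8 is a root, |z_0| = 0.8.
Divide out the factor (1 + 1.25 z) = (1 - z/z0) (since 1/z0 = -1.25):
  P(z) = (1 + 1.25 z)(1 + (-1.44) z + (-0.33) z^2)
  [check: z-coef -1.44 - (-1.25) = -0.19; z^2-coef -0.33 - (-1.25)(-1.44) = -2.13; z^3-coef -(-1.25)(-0.33) = -0.4125.]
Remaining roots from the quadratic factor 1 + (-1.44) z + (-0.33) z^2:
  Set 1 + (-1.44) z + (-0.33) z^2 = 0, i.e. a z^2 + b z + c = 0 with a = -0.33, b = -1.44, c = 1.
  Discriminant D = b^2 - 4ac = (-1.44)^2 - 4*(-0.33)*1 = 2.0736 - (-1.32) = 3.3936.
  D >= 0, so the roots are real: z = (-b +/- sqrt(D)) / (2a) = (1.44 +/- 1.842173) / (-0.66).
    z_1 = (1.44 + 1.842173) / (-0.66) = -4.973,   |z_1| = 4.973.
    z_2 = (1.44 - 1.842173) / (-0.66) = 0.6094,   |z_2| = 0.6094.
Moduli of all roots: 0.8000, 4.9730, 0.6094.
All moduli strictly greater than 1? No.
Verdict: Not stationary.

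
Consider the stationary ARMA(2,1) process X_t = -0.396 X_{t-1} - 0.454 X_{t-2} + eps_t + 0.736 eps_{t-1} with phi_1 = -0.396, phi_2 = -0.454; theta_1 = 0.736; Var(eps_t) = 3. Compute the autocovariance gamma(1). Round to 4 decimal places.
\gamma(1) = 0.2504

Multiply the model equation by X_{t-k} and take expectations. With theta_0 = psi_0 = 1 and psi_j the MA(infinity) weights, this gives
  gamma(k) - sum_i phi_i gamma(k-i) = c_k,
  c_k = sigma^2 * sum_{j=k..q} theta_j psi_{j-k}   (c_k = 0 for k > q),
using gamma(-m) = gamma(m).
psi-weights needed (psi_j = theta_j + sum_i phi_i psi_{j-i}):
  psi_1 = theta_1 + phi_1 = 0.736 + (-0.396) = 0.34
Right-hand sides:
  c_0 = sigma^2 (1 + theta_1 psi_1) = 3 * (1 + (0.736)(0.34)) = 3 * 1.25024 = 3.75072
  c_1 = sigma^2 theta_1 = 3 * (0.736) = 2.208
  c_2 = 0
Equations for k = 0, 1, 2 (AR order 2, c_2 = 0):
  (E0) gamma(0) = phi_1 gamma(1) + phi_2 gamma(2) + c_0
  (E1) gamma(1) = phi_1 gamma(0) + phi_2 gamma(1) + c_1
  (E2) gamma(2) = phi_1 gamma(1) + phi_2 gamma(0)
From (E1): gamma(1) = A gamma(0) + B with
  A = phi_1 / (1 - phi_2) = -0.396 / 1.454 = -0.272352,   B = c_1 / (1 - phi_2) = 2.208 / 1.454 = 1.518569.
Insert (E2) into (E0): gamma(0) (1 - phi_2^2) = phi_1 (1 + phi_2) gamma(1) + c_0.
  phi_1 (1 + phi_2) = (-0.396)(0.546) = -0.216216,   1 - phi_2^2 = 0.793884.
Replace gamma(1) by A gamma(0) + B and collect gamma(0):
  gamma(0) [0.793884 - (-0.216216)(-0.272352)] = (-0.216216)(1.518569) + 3.75072
  gamma(0) * 0.734997 = 3.422381
  gamma(0) = 3.422381 / 0.734997 = 4.656319.
  gamma(1) = A gamma(0) + B = (-0.272352)(4.656319) + (1.518569) = 0.250411.
Therefore gamma(1) = 0.2504 (to 4 decimal places).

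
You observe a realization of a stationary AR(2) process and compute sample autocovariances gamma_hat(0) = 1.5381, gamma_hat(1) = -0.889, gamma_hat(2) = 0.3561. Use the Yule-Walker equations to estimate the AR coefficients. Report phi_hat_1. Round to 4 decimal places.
\hat\phi_{1} = -0.6670

The Yule-Walker equations for an AR(p) process read, in matrix form,
  Gamma_p phi = r_p,   with   (Gamma_p)_{ij} = gamma(|i - j|),
                       (r_p)_i = gamma(i),   i,j = 1..p.
Substitute the sample gammas (Toeplitz matrix and right-hand side of size 2):
  Gamma_p = [[1.5381, -0.889], [-0.889, 1.5381]]
  r_p     = [-0.889, 0.3561]
Written out:
  1.5381 phi_1 - 0.889 phi_2 = -0.889
  -0.889 phi_1 + 1.5381 phi_2 = 0.3561
Solve by Cramer's rule:
  det = gamma(0)^2 - gamma(1)^2 = (1.5381)^2 - (-0.889)^2 = 2.36575161 - 0.790321 = 1.57543061
  phi_hat_1 = [gamma(1) gamma(0) - gamma(1) gamma(2)] / det = [(-0.889)(1.5381) - (-0.889)(0.3561)] / 1.57543061 = -1.050798 / 1.57543061 = -0.667
  phi_hat_2 = [gamma(0) gamma(2) - gamma(1)^2] / det = [(1.5381)(0.3561) - (-0.889)^2] / 1.57543061 = -0.24260359 / 1.57543061 = -0.154
So phi_hat = [-0.6670, -0.1540].
Therefore phi_hat_1 = -0.6670.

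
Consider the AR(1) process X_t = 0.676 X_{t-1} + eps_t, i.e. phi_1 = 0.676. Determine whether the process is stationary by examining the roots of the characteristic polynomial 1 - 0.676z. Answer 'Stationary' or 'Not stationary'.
\text{Stationary}

The AR(p) characteristic polynomial is P(z) = 1 - 0.676z.
Stationarity requires all roots to lie outside the unit circle, i.e. |z| > 1 for every root.
This is linear in z: 1 + (-0.676) z = 0  =>  z = -1/(-0.676) = 1.47929,  |z| = 1.47929.
Moduli of all roots: 1.4793.
All moduli strictly greater than 1? Yes.
Verdict: Stationary.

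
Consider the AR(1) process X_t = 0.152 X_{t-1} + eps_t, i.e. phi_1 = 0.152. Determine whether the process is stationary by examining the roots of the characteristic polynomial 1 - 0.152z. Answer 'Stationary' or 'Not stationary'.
\text{Stationary}

The AR(p) characteristic polynomial is P(z) = 1 - 0.152z.
Stationarity requires all roots to lie outside the unit circle, i.e. |z| > 1 for every root.
This is linear in z: 1 + (-0.152) z = 0  =>  z = -1/(-0.152) = 6.578947,  |z| = 6.578947.
Moduli of all roots: 6.5789.
All moduli strictly greater than 1? Yes.
Verdict: Stationary.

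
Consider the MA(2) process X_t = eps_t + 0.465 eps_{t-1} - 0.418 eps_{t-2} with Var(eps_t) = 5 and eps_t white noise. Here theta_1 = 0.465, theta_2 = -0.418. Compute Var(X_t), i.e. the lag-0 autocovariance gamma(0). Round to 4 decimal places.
\gamma(0) = 6.9547

For an MA(q) process X_t = eps_t + sum_i theta_i eps_{t-i} with
Var(eps_t) = sigma^2, the variance is
  gamma(0) = sigma^2 * (1 + sum_i theta_i^2).
  sum_i theta_i^2 = (0.465)^2 + (-0.418)^2 = 0.216225 + 0.174724 = 0.390949.
  gamma(0) = 5 * (1 + 0.390949) = 5 * 1.390949 = 6.954745, which rounds to 6.9547.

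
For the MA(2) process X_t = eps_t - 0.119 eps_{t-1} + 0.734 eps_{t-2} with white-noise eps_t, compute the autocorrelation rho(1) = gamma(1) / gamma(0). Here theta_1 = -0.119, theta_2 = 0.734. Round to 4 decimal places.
\rho(1) = -0.1329

For an MA(q) process with theta_0 = 1, the autocovariance is
  gamma(k) = sigma^2 * sum_{i=0..q-k} theta_i * theta_{i+k},
and rho(k) = gamma(k) / gamma(0). Sigma^2 cancels.
  numerator   = (1)*(-0.119) + (-0.119)*(0.734) = -0.206346.
  denominator = (1)^2 + (-0.119)^2 + (0.734)^2 = 1.552917.
  rho(1) = -0.206346 / 1.552917 = -0.1329.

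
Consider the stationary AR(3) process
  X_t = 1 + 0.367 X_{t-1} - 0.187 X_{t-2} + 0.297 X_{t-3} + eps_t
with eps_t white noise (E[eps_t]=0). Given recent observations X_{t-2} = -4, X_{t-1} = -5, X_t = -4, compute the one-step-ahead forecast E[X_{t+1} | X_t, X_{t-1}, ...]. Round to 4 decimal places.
E[X_{t+1} \mid \mathcal F_t] = -0.7210

For an AR(p) model X_t = c + sum_i phi_i X_{t-i} + eps_t, the
one-step-ahead conditional mean is
  E[X_{t+1} | X_t, ...] = c + sum_i phi_i X_{t+1-i}.
Substitute known values:
  E[X_{t+1} | ...] = 1 + (0.367) * (-4) + (-0.187) * (-5) + (0.297) * (-4)
                   = -0.7210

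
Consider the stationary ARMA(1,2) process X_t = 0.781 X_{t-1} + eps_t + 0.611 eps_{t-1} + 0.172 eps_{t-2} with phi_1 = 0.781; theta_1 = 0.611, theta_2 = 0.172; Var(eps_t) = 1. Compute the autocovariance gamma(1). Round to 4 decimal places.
\gamma(1) = 6.3194

Multiply the model equation by X_{t-k} and take expectations. With theta_0 = psi_0 = 1 and psi_j the MA(infinity) weights, this gives
  gamma(k) - sum_i phi_i gamma(k-i) = c_k,
  c_k = sigma^2 * sum_{j=k..q} theta_j psi_{j-k}   (c_k = 0 for k > q),
using gamma(-m) = gamma(m).
psi-weights needed (psi_j = theta_j + sum_i phi_i psi_{j-i}):
  psi_1 = theta_1 + phi_1 = 0.611 + (0.781) = 1.392
  psi_2 = theta_2 + phi_1 psi_1 = 0.172 + (0.781)(1.392) = 1.259152
Right-hand sides:
  c_0 = sigma^2 (1 + theta_1 psi_1 + theta_2 psi_2) = 1 * (1 + (0.611)(1.392) + (0.172)(1.259152)) = 1 * 2.067086 = 2.067086
  c_1 = sigma^2 (theta_1 + theta_2 psi_1) = 1 * (0.611 + (0.172)(1.392)) = 0.850424
  c_2 = sigma^2 theta_2 = 1 * (0.172) = 0.172
Equations for k = 0 and k = 1 (AR order 1):
  gamma(0) = phi_1 gamma(1) + c_0
  gamma(1) = phi_1 gamma(0) + c_1
Substituting the second into the first: gamma(0) (1 - phi_1^2) = c_0 + phi_1 c_1, so
  gamma(0) = (c_0 + phi_1 c_1) / (1 - phi_1^2) = (2.067086 + (0.781)(0.850424)) / (1 - (0.781)^2) = 2.731267 / 0.390039 = 7.002549.
  gamma(1) = phi_1 gamma(0) + c_1 = (0.781)(7.002549) + (0.850424) = 6.319415.
Therefore gamma(1) = 6.3194 (to 4 decimal places).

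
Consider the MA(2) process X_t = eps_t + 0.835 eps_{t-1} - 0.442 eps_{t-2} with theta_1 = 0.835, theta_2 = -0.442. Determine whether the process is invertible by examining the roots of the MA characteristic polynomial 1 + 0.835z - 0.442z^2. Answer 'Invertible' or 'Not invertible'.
\text{Not invertible}

The MA(q) characteristic polynomial is P(z) = 1 + 0.835z - 0.442z^2.
Invertibility requires all roots to lie outside the unit circle, i.e. |z| > 1 for every root.
Set 1 + (0.835) z + (-0.442) z^2 = 0, i.e. a z^2 + b z + c = 0 with a = -0.442, b = 0.835, c = 1.
Discriminant D = b^2 - 4ac = (0.835)^2 - 4*(-0.442)*1 = 0.697225 - (-1.768) = 2.465225.
D >= 0, so the roots are real: z = (-b +/- sqrt(D)) / (2a) = (-0.835 +/- 1.570103) / (-0.884).
  z_1 = (-0.835 + 1.570103) / (-0.884) = -0.8316,   |z_1| = 0.8316.
  z_2 = (-0.835 - 1.570103) / (-0.884) = 2.7207,   |z_2| = 2.7207.
Moduli of all roots: 0.8316, 2.7207.
All moduli strictly greater than 1? No.
Verdict: Not invertible.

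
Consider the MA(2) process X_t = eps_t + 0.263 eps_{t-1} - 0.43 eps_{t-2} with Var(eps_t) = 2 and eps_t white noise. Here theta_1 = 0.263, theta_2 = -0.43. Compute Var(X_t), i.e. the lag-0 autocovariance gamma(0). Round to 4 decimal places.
\gamma(0) = 2.5081

For an MA(q) process X_t = eps_t + sum_i theta_i eps_{t-i} with
Var(eps_t) = sigma^2, the variance is
  gamma(0) = sigma^2 * (1 + sum_i theta_i^2).
  sum_i theta_i^2 = (0.263)^2 + (-0.43)^2 = 0.069169 + 0.1849 = 0.254069.
  gamma(0) = 2 * (1 + 0.254069) = 2 * 1.254069 = 2.508138, which rounds to 2.5081.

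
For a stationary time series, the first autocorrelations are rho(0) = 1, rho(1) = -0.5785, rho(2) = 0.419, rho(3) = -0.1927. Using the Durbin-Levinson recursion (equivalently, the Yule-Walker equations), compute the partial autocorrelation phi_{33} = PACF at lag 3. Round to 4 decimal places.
\phi_{33} = 0.1410

The PACF at lag k is phi_{kk}, the last component of the solution
to the Yule-Walker system G_k phi = r_k where
  (G_k)_{ij} = rho(|i - j|), (r_k)_i = rho(i), i,j = 1..k.
Equivalently, Durbin-Levinson gives phi_{kk} iteratively:
  phi_{11} = rho(1)
  phi_{kk} = [rho(k) - sum_{j=1..k-1} phi_{k-1,j} rho(k-j)]
            / [1 - sum_{j=1..k-1} phi_{k-1,j} rho(j)],
  phi_{k,j} = phi_{k-1,j} - phi_{kk} phi_{k-1,k-j},  j = 1..k-1.
Step k = 1:
  phi_11 = rho(1) = -0.5785.
Step k = 2:
  phi_22 = [rho(2) - phi_11 rho(1)] / [1 - phi_11 rho(1)] = [0.419 - (-0.5785)(-0.5785)] / [1 - (-0.5785)(-0.5785)]
         = 0.08433775 / 0.66533775 = 0.126759.
  Update: phi_21 = phi_11 - phi_22 phi_11 = -0.5785 - (0.126759)(-0.5785) = -0.50517.
Step k = 3:
  phi_33 = [rho(3) - phi_21 rho(2) - phi_22 rho(1)] / [1 - phi_21 rho(1) - phi_22 rho(2)]
    numerator   = -0.1927 - (-0.50517)(0.419) - (0.126759)(-0.5785) = 0.09229638
    denominator = 1 - (-0.50517)(-0.5785) - (0.126759)(0.419) = 0.65464716
  phi_33 = 0.09229638 / 0.65464716 = 0.141.
Therefore phi_{33} = 0.1410.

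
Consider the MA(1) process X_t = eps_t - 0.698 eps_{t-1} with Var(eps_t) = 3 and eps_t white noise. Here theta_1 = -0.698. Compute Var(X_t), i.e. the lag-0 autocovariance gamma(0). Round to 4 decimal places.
\gamma(0) = 4.4616

For an MA(q) process X_t = eps_t + sum_i theta_i eps_{t-i} with
Var(eps_t) = sigma^2, the variance is
  gamma(0) = sigma^2 * (1 + sum_i theta_i^2).
  sum_i theta_i^2 = (-0.698)^2 = 0.487204.
  gamma(0) = 3 * (1 + 0.487204) = 3 * 1.487204 = 4.461612, which rounds to 4.4616.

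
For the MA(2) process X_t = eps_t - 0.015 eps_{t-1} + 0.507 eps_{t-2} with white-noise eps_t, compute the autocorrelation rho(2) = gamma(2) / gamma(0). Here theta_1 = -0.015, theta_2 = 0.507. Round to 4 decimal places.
\rho(2) = 0.4033

For an MA(q) process with theta_0 = 1, the autocovariance is
  gamma(k) = sigma^2 * sum_{i=0..q-k} theta_i * theta_{i+k},
and rho(k) = gamma(k) / gamma(0). Sigma^2 cancels.
  numerator   = (1)*(0.507) = 0.507.
  denominator = (1)^2 + (-0.015)^2 + (0.507)^2 = 1.257274.
  rho(2) = 0.507 / 1.257274 = 0.4033.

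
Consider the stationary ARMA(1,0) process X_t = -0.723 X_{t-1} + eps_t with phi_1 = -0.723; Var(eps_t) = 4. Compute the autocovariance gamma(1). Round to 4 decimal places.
\gamma(1) = -6.0595

Multiply the model equation by X_{t-k} and take expectations. With theta_0 = psi_0 = 1 and psi_j the MA(infinity) weights, this gives
  gamma(k) - sum_i phi_i gamma(k-i) = c_k,
  c_k = sigma^2 * sum_{j=k..q} theta_j psi_{j-k}   (c_k = 0 for k > q),
using gamma(-m) = gamma(m).
Pure AR (q = 0): c_0 = sigma^2 = 4, c_k = 0 for k >= 1.
Equations for k = 0 and k = 1 (AR order 1):
  gamma(0) = phi_1 gamma(1) + c_0
  gamma(1) = phi_1 gamma(0) + c_1
Substituting the second into the first: gamma(0) (1 - phi_1^2) = c_0 + phi_1 c_1, so
  gamma(0) = c_0 / (1 - phi_1^2) = 4 / (1 - (-0.723)^2) = 4 / 0.477271 = 8.380983.
  gamma(1) = phi_1 gamma(0) = (-0.723)(8.380983) = -6.059451.
Therefore gamma(1) = -6.0595 (to 4 decimal places).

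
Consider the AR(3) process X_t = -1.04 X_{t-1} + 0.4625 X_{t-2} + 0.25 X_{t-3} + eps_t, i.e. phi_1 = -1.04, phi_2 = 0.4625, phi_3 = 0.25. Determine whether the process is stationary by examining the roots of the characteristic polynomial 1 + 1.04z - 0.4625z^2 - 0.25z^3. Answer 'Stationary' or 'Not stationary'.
\text{Not stationary}

The AR(p) characteristic polynomial is P(z) = 1 + 1.04z - 0.4625z^2 - 0.25z^3.
Stationarity requires all roots to lie outside the unit circle, i.e. |z| > 1 for every root.
Degree 3: look for a simple real root z0 first, then factor out (1 - z/z0) and solve the remaining quadratic.
Testing z0 = -0.8: P(-0.8) = 1 + (1.04)(-0.8) + (-0.4625)(-0.8)^2 + (-0.25)(-0.8)^3
  = 1 + (-0.832) + (-0.296) + (0.128) = 0.  So z_0 = -0.8 is a root, |z_0| = 0.8.
Divide out the factor (1 + 1.25 z) = (1 - z/z0) (since 1/z0 = -1.25):
  P(z) = (1 + 1.25 z)(1 + (-0.21) z + (-0.2) z^2)
  [check: z-coef -0.21 - (-1.25) = 1.04; z^2-coef -0.2 - (-1.25)(-0.21) = -0.4625; z^3-coef -(-1.25)(-0.2) = -0.25.]
Remaining roots from the quadratic factor 1 + (-0.21) z + (-0.2) z^2:
  Set 1 + (-0.21) z + (-0.2) z^2 = 0, i.e. a z^2 + b z + c = 0 with a = -0.2, b = -0.21, c = 1.
  Discriminant D = b^2 - 4ac = (-0.21)^2 - 4*(-0.2)*1 = 0.0441 - (-0.8) = 0.8441.
  D >= 0, so the roots are real: z = (-b +/- sqrt(D)) / (2a) = (0.21 +/- 0.918749) / (-0.4).
    z_1 = (0.21 + 0.918749) / (-0.4) = -2.8219,   |z_1| = 2.8219.
    z_2 = (0.21 - 0.918749) / (-0.4) = 1.7719,   |z_2| = 1.7719.
Moduli of all roots: 0.8000, 2.8219, 1.7719.
All moduli strictly greater than 1? No.
Verdict: Not stationary.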